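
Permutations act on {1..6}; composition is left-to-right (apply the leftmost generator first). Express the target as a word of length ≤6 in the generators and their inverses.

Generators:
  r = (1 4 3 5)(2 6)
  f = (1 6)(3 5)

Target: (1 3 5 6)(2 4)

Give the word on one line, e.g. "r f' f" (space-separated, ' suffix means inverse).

r' f' r f'

  after r': (1 5 3 4)(2 6)
  after f': (1 3 4 6 2)
  after r: (1 5)(2 4)
  after f': (1 3 5 6)(2 4)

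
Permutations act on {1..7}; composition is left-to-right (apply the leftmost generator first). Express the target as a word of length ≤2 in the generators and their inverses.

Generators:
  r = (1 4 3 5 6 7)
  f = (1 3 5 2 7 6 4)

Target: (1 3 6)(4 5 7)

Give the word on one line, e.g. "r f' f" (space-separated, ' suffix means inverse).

r r

  after r: (1 4 3 5 6 7)
  after r: (1 3 6)(4 5 7)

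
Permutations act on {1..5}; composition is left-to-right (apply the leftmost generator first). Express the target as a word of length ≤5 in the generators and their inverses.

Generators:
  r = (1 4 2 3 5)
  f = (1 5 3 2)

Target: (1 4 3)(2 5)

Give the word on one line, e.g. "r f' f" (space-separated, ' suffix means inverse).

  after r': (1 5 3 2 4)
  after r': (1 3 4 5 2)
  after r': (1 2 5 4 3)
  after r': (1 4 2 3 5)
  after f': (1 4 3)(2 5)

r' r' r' r' f'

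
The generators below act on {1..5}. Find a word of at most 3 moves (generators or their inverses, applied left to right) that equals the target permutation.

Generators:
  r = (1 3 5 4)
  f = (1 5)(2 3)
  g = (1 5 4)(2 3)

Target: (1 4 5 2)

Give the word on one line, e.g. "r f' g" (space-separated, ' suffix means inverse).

  after f: (1 5)(2 3)
  after r: (1 4)(2 5 3)
  after f: (1 4 5 2)

f r f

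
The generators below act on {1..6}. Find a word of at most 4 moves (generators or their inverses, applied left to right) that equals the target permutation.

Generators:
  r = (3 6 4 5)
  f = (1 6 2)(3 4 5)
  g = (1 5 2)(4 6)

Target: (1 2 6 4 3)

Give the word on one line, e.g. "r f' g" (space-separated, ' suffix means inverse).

  after g: (1 5 2)(4 6)
  after f': (1 4)(3 5 6)
  after g: (1 6 3 2)(4 5)
  after f: (1 2 6 4 3)

g f' g f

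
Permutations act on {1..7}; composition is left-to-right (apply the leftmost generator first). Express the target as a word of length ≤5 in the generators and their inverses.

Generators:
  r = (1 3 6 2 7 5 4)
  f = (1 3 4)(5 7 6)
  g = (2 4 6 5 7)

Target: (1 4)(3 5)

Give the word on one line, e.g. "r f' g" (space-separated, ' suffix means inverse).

  after f': (1 4 3)(5 6 7)
  after r': (1 5 3 4)(2 6)
  after g: (1 7 2 5 3 6 4)
  after f': (1 5)(2 6 3 7)
  after r: (1 4)(3 5)

f' r' g f' r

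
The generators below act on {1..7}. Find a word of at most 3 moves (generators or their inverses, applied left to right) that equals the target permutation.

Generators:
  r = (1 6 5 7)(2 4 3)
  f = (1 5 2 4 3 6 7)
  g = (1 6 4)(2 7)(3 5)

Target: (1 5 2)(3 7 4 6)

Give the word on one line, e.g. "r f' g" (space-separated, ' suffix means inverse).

  after r': (1 7 5 6)(2 3 4)
  after g: (1 2 5 4 7 3)
  after f': (1 5 2)(3 7 4 6)

r' g f'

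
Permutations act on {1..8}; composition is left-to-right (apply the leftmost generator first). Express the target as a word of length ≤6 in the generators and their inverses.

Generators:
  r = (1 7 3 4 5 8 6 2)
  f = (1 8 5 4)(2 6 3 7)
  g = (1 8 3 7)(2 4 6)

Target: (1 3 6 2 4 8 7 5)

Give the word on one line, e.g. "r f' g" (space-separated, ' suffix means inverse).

f r' r' r'

  after f: (1 8 5 4)(2 6 3 7)
  after r': (1 5 3)(2 8 4)(6 7)
  after r': (1 4 6)(2 5 7 8 3)
  after r': (1 3 6 2 4 8 7 5)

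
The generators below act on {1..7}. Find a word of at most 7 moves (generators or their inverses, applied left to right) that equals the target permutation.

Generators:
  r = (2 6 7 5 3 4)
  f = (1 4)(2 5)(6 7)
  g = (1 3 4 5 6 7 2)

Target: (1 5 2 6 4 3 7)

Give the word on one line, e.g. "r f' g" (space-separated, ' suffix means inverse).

f g g g r

  after f: (1 4)(2 5)(6 7)
  after g: (1 5)(2 6)(3 4)
  after g: (1 6)(2 7)(3 5)
  after g: (1 7)(3 6)(4 5)
  after r: (1 5 2 6 4 3 7)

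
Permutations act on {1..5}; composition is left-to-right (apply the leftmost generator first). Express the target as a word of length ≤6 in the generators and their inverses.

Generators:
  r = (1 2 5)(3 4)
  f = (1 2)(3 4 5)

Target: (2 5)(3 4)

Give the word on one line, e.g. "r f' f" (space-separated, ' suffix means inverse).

  after f: (1 2)(3 4 5)
  after f: (3 5 4)
  after f: (1 2)
  after r': (2 5)(3 4)

f f f r'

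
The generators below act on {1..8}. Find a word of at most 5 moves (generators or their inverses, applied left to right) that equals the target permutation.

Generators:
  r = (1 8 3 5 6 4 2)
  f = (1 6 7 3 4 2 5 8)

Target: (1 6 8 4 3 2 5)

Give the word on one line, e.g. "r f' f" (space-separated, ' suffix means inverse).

r r r r

  after r: (1 8 3 5 6 4 2)
  after r: (1 3 6 2 8 5 4)
  after r: (1 5 2 3 4 8 6)
  after r: (1 6 8 4 3 2 5)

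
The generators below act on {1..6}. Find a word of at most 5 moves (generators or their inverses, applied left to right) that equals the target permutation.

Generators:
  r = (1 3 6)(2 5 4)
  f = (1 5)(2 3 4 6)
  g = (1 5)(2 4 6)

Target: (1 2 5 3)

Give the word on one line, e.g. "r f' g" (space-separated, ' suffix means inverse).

  after f': (1 5)(2 6 4 3)
  after r: (1 4 6 2)(3 5)
  after g': (1 2 5 3)

f' r g'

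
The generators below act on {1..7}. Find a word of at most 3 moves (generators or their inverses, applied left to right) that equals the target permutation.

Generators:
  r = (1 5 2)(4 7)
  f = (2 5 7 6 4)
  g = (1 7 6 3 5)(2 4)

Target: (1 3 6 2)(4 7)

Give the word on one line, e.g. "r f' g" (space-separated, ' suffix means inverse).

r' f g'

  after r': (1 2 5)(4 7)
  after f: (1 5)(2 7)(4 6)
  after g': (1 3 6 2)(4 7)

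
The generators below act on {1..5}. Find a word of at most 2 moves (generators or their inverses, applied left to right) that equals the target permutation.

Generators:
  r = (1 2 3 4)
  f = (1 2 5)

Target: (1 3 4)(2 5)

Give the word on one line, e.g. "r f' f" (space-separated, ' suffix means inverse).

  after f: (1 2 5)
  after r: (1 3 4)(2 5)

f r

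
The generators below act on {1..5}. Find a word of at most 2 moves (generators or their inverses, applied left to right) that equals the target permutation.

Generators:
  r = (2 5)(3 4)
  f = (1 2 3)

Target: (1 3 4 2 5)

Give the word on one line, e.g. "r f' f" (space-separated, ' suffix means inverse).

r' f'

  after r': (2 5)(3 4)
  after f': (1 3 4 2 5)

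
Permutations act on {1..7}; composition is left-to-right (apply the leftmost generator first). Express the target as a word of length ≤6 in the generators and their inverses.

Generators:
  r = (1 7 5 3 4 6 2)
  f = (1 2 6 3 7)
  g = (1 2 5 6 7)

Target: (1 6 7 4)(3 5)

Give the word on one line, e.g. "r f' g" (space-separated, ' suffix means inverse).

r f' r g r

  after r: (1 7 5 3 4 6 2)
  after f': (1 3 4 2 7 5 6)
  after r: (1 4)(2 5)(3 6 7)
  after g: (1 4 2 6)(3 7)
  after r: (1 6 7 4)(3 5)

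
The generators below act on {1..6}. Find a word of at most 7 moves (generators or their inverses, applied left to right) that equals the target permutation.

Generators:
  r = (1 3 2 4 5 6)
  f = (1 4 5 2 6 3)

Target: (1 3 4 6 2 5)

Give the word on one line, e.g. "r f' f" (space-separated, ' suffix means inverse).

f' r f r f'

  after f': (1 3 6 2 5 4)
  after r: (1 2 6 4 3)
  after f: (1 6 5 2 3 4)
  after r: (3 5 4)
  after f': (1 3 4 6 2 5)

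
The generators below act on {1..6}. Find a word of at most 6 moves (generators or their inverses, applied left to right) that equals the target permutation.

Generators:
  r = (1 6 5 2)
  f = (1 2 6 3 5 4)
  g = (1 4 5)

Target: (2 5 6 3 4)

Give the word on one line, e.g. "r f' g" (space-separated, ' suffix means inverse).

f g g r

  after f: (1 2 6 3 5 4)
  after g: (1 2 6 3)
  after g: (1 2 6 3 4 5)
  after r: (2 5 6 3 4)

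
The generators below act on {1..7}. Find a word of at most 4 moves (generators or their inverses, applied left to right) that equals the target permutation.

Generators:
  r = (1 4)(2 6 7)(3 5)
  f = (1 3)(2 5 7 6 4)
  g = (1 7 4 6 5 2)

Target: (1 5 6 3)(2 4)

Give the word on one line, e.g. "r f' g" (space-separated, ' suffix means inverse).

r' f r g

  after r': (1 4)(2 7 6)(3 5)
  after f: (1 2 6 5)(3 7 4)
  after r: (1 6 3 2 7)(4 5)
  after g: (1 5 6 3)(2 4)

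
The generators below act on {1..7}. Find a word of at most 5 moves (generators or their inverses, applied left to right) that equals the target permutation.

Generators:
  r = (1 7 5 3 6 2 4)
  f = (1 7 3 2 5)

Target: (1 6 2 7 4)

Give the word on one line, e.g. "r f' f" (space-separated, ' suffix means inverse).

  after f: (1 7 3 2 5)
  after f: (1 3 5 7 2)
  after r: (1 6 2 7 4)

f f r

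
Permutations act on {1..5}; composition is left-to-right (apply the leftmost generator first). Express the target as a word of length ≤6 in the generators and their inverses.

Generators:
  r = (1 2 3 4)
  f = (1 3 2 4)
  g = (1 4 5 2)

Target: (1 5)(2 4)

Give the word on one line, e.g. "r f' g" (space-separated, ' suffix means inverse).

f' f' g' f

  after f': (1 4 2 3)
  after f': (1 2)(3 4)
  after g': (1 5 4 3)
  after f: (1 5)(2 4)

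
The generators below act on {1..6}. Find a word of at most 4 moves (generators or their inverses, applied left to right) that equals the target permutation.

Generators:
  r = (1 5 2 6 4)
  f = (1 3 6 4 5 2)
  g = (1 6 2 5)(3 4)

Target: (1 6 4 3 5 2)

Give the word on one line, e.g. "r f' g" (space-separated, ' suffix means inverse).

r' g' f

  after r': (1 4 6 2 5)
  after g': (1 3 4)
  after f: (1 6 4 3 5 2)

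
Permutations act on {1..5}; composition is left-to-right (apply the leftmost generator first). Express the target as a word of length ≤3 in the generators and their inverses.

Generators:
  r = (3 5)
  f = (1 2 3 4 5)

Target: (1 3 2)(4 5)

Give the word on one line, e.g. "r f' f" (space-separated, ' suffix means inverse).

f' r

  after f': (1 5 4 3 2)
  after r: (1 3 2)(4 5)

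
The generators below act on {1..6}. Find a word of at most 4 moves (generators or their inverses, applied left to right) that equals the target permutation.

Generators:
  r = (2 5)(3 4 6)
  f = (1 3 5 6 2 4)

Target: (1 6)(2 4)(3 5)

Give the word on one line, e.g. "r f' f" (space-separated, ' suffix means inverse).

r f' r

  after r: (2 5)(3 4 6)
  after f': (1 4 5 6)(2 3)
  after r: (1 6)(2 4)(3 5)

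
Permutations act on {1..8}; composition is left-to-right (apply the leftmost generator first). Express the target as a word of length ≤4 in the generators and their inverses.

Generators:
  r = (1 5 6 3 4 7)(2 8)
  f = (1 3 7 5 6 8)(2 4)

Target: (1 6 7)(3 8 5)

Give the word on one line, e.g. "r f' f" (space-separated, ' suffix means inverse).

f' f'

  after f': (1 8 6 5 7 3)(2 4)
  after f': (1 6 7)(3 8 5)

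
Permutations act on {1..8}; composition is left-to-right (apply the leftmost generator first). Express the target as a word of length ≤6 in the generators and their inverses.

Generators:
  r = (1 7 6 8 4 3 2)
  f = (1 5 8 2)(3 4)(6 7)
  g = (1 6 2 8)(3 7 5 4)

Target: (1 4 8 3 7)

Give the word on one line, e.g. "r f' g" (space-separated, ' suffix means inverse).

  after r: (1 7 6 8 4 3 2)
  after g': (1 3 6 2 8 5 7)
  after f: (1 4 3 7 5 6)
  after r: (1 3 6 7 5 8 4 2)
  after f': (1 4 8 3 7)

r g' f r f'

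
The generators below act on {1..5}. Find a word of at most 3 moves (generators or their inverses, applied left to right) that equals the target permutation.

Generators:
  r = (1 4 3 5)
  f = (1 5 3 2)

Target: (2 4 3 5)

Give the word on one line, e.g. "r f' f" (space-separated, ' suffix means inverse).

r f' r'

  after r: (1 4 3 5)
  after f': (1 4 5 2 3)
  after r': (2 4 3 5)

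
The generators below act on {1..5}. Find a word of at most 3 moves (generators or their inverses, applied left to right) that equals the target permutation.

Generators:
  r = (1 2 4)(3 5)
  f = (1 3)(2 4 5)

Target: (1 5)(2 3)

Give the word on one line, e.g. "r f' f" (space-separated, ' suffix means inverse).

  after r': (1 4 2)(3 5)
  after f: (1 5)(2 3)

r' f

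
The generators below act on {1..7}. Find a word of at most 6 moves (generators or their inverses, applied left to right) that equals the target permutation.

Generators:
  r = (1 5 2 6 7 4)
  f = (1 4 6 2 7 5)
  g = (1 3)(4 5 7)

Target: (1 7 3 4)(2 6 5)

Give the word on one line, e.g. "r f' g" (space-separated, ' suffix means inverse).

  after g: (1 3)(4 5 7)
  after r': (1 3 4)(2 5 6)
  after g': (2 4 3 7 5 6)
  after f: (1 4 3 5 2 6 7)
  after g': (1 7 3 4)(2 6 5)

g r' g' f g'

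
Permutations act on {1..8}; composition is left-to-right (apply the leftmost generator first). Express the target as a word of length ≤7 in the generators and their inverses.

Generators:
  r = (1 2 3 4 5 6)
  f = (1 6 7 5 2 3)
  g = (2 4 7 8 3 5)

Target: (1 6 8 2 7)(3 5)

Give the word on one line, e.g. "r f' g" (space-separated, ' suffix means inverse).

f' g' g' f' g'

  after f': (1 3 2 5 7 6)
  after g': (1 8 7 6)(2 3 5 4)
  after g': (1 7 6)(2 8 4 5)
  after f': (1 6 3 2 8 4 7)
  after g': (1 6 8 2 7)(3 5)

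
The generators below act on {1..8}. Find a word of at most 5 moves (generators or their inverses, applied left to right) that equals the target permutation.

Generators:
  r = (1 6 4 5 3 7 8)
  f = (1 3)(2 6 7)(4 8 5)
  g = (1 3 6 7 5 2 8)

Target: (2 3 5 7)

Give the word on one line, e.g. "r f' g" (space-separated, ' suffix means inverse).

f r r r

  after f: (1 3)(2 6 7)(4 8 5)
  after r: (1 7 2 4)(3 6 8)
  after r: (1 8 7 2 5 3 4 6)
  after r: (2 3 5 7)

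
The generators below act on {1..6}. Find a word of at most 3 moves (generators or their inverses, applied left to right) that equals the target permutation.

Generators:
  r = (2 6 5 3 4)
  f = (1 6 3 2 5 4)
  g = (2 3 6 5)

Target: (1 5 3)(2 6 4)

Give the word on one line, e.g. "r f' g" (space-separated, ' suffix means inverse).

f' f'

  after f': (1 4 5 2 3 6)
  after f': (1 5 3)(2 6 4)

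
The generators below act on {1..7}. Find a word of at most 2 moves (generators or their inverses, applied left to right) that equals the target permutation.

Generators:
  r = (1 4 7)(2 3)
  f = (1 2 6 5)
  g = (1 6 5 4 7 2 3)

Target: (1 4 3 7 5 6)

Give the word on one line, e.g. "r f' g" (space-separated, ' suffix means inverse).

r' g'

  after r': (1 7 4)(2 3)
  after g': (1 4 3 7 5 6)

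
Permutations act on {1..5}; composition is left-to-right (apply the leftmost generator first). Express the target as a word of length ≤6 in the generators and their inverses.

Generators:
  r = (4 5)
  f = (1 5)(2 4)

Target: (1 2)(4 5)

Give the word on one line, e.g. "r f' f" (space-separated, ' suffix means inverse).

f' r f' r'

  after f': (1 5)(2 4)
  after r: (1 4 2 5)
  after f': (1 2)
  after r': (1 2)(4 5)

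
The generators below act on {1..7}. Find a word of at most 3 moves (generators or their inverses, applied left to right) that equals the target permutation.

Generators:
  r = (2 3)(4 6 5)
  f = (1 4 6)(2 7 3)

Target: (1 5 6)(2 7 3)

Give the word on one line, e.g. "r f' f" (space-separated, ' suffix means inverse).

  after r': (2 3)(4 5 6)
  after f': (1 6)(2 7)(4 5)
  after r: (1 5 6)(2 7 3)

r' f' r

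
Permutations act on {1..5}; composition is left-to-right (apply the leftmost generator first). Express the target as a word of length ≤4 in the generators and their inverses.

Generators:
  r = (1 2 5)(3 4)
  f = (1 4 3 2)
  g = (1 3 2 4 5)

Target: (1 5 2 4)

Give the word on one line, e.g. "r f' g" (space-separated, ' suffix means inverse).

f r g' r'

  after f: (1 4 3 2)
  after r: (1 3 5)
  after g': (2 3 4)
  after r': (1 5 2 4)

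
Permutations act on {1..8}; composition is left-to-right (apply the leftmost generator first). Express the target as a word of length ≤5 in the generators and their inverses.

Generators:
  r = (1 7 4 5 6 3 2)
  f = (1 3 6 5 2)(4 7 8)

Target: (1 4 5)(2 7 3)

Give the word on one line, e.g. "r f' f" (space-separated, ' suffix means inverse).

  after r: (1 7 4 5 6 3 2)
  after f': (1 4 6)(3 5)(7 8)
  after f': (1 8 4 3 6 2 5)
  after r': (1 8 7)(2 4 6 3 5)
  after f: (1 4 5)(2 7 3)

r f' f' r' f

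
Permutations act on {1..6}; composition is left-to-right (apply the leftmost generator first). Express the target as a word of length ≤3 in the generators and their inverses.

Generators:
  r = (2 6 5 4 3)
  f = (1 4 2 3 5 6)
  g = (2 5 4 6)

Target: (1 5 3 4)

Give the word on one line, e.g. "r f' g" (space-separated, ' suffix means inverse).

  after f': (1 6 5 3 2 4)
  after g: (1 2 6 4)(3 5)
  after g: (1 5 3 4)

f' g g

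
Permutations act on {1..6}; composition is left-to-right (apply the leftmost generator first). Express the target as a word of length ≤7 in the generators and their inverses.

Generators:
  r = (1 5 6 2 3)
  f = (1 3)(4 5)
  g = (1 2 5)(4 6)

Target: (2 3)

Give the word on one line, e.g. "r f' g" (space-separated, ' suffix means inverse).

  after r': (1 3 2 6 5)
  after g': (1 3)(2 4 6)
  after f: (2 5 4 6)
  after r': (1 3 2)(4 5)
  after f': (2 3)

r' g' f r' f'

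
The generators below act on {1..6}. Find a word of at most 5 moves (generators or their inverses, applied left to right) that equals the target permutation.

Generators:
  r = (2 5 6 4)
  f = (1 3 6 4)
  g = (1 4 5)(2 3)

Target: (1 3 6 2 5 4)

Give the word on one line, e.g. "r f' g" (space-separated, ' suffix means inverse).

  after r: (2 5 6 4)
  after g': (1 5 6)(2 4 3)
  after r: (1 6)(3 5 4)
  after f': (1 3 5 6 4)
  after r: (1 3 6 2 5 4)

r g' r f' r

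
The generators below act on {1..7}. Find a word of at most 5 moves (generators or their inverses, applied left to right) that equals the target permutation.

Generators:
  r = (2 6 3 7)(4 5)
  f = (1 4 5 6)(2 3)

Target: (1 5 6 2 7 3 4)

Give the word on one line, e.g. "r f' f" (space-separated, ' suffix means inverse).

  after r': (2 7 3 6)(4 5)
  after f: (1 4 6 3)(2 7)
  after f: (1 5 6 2 7 3 4)

r' f f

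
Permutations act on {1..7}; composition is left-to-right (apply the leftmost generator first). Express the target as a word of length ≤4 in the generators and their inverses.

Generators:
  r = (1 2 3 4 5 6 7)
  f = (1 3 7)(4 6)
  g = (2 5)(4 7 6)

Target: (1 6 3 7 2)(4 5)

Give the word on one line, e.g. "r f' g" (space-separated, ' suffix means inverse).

f' r'

  after f': (1 7 3)(4 6)
  after r': (1 6 3 7 2)(4 5)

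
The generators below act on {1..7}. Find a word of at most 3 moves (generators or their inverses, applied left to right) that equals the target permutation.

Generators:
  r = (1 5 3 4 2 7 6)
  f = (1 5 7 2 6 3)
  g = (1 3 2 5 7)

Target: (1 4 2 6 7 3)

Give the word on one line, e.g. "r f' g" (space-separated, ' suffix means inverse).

  after f': (1 3 6 2 7 5)
  after r: (1 4 2 6 7 3)

f' r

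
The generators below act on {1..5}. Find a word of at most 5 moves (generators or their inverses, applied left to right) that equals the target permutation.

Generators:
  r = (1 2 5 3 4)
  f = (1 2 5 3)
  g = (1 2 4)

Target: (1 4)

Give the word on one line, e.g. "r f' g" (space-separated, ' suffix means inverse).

  after f: (1 2 5 3)
  after g: (1 4)(2 5 3)
  after g: (2 5 3 4)
  after r': (1 4)

f g g r'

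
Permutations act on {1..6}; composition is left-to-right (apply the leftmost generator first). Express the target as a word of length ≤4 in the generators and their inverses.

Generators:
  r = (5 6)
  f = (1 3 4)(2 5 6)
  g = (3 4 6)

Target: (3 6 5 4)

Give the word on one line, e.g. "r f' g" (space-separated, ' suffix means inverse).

  after r': (5 6)
  after g': (3 6 5 4)
  after r: (3 5 4)
  after r: (3 6 5 4)

r' g' r r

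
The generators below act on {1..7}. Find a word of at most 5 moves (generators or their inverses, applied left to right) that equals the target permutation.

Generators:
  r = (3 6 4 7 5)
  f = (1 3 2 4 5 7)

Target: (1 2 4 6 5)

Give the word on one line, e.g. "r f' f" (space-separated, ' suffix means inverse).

r r f' r' f'

  after r: (3 6 4 7 5)
  after r: (3 4 5 6 7)
  after f': (1 7)(2 3)(5 6)
  after r': (1 4 6 7)(2 5 3)
  after f': (1 2 4 6 5)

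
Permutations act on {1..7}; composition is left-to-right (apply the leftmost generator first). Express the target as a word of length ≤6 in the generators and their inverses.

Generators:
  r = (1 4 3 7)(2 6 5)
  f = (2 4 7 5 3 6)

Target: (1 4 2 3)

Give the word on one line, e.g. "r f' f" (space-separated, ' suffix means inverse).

  after f': (2 6 3 5 7 4)
  after r': (1 7)(3 6 4 5)
  after f: (1 5 6 7)(2 4 3)
  after f: (1 3 4 6 5 2 7)
  after r': (1 4 2 3)

f' r' f f r'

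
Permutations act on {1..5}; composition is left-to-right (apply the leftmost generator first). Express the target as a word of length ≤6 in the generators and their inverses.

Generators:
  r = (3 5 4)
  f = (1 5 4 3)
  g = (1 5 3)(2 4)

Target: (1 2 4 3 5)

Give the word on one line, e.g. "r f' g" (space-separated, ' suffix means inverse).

g f g' f

  after g: (1 5 3)(2 4)
  after f: (1 4 2 3 5)
  after g': (1 2 5 3)
  after f: (1 2 4 3 5)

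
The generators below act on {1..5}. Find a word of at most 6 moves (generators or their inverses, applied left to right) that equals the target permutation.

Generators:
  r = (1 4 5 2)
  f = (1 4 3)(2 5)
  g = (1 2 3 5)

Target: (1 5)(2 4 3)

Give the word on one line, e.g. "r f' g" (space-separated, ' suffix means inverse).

  after g': (1 5 3 2)
  after g': (1 3)(2 5)
  after r': (1 3 2 4)
  after f': (1 4 3 5 2)
  after r: (1 5)(2 4 3)

g' g' r' f' r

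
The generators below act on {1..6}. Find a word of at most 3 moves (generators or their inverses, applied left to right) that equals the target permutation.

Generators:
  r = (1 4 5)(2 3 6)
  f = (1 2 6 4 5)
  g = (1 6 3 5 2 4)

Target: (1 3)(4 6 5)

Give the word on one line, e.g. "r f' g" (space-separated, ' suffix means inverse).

  after f': (1 5 4 6 2)
  after g: (1 2 6 4 3 5)
  after r: (1 3)(4 6 5)

f' g r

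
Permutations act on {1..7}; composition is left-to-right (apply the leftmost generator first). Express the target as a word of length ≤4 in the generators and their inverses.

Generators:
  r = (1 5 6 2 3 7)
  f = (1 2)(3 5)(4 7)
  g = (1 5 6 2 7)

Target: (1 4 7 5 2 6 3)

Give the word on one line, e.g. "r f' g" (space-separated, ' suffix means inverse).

  after r': (1 7 3 2 6 5)
  after f': (1 4 7 5 2 6 3)

r' f'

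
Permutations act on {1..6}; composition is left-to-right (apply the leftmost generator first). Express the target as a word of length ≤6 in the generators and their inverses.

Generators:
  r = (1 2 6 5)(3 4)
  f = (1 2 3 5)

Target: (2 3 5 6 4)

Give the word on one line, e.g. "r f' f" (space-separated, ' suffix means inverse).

r f' r' f

  after r: (1 2 6 5)(3 4)
  after f': (2 6 3 4)
  after r': (1 5 6 4)
  after f: (2 3 5 6 4)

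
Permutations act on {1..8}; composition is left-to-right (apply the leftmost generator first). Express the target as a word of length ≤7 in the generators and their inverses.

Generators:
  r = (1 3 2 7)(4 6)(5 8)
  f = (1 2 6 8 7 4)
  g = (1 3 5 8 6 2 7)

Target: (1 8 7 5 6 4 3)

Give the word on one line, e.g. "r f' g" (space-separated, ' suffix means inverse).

  after f: (1 2 6 8 7 4)
  after r': (1 3)(2 4 7 6 5 8)
  after g': (2 4)(3 7 8 6)
  after r': (1 7 5 8 4 3 2 6)
  after f': (1 8 7 5 6 4 3)

f r' g' r' f'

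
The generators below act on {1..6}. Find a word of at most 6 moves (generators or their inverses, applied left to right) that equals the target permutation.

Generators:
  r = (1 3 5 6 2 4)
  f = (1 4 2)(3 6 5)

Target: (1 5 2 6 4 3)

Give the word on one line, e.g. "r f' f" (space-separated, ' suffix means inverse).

r' f r' f' r

  after r': (1 4 2 6 5 3)
  after f: (1 2 5 6 3 4)
  after r': (1 6)(2 3)
  after f': (1 3 4)(2 5 6)
  after r: (1 5 2 6 4 3)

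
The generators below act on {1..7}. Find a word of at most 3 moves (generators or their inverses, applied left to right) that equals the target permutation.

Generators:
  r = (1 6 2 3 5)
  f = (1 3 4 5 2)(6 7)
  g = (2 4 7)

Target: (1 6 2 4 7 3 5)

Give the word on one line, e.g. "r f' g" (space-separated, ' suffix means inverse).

g r

  after g: (2 4 7)
  after r: (1 6 2 4 7 3 5)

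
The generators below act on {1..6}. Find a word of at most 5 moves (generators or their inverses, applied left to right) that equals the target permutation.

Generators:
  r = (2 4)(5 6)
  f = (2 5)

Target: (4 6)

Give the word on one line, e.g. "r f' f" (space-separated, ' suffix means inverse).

r f r

  after r: (2 4)(5 6)
  after f: (2 4 5 6)
  after r: (4 6)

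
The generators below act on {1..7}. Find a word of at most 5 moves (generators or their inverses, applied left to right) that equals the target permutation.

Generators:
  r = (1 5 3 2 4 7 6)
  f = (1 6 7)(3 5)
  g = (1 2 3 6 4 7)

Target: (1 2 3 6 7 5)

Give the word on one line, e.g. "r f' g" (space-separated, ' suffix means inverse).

f g r' f

  after f: (1 6 7)(3 5)
  after g: (1 4 7 2 3 5 6)
  after r': (1 2 5 7 3)
  after f: (1 2 3 6 7 5)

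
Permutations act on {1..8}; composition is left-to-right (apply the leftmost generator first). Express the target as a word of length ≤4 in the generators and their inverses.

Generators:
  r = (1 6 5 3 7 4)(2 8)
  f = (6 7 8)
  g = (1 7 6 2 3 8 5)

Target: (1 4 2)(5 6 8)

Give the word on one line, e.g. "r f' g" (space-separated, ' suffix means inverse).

  after r: (1 6 5 3 7 4)(2 8)
  after f: (1 7 4)(2 6 5 3 8)
  after r: (1 4 6 3 2 5 7)
  after g: (1 4 2)(5 6 8)

r f r g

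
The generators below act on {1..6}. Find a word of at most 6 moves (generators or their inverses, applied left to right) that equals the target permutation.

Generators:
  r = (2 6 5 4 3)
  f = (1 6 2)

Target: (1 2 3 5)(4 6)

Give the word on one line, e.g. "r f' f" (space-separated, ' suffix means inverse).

f r' f' r'

  after f: (1 6 2)
  after r': (1 2)(3 4 5 6)
  after f': (1 6 3 4 5)
  after r': (1 2 3 5)(4 6)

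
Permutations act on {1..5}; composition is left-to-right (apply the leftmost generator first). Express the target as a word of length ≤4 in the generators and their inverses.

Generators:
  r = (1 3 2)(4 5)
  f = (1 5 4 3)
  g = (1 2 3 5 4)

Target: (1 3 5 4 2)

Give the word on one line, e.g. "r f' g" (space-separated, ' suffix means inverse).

g r r

  after g: (1 2 3 5 4)
  after r: (3 4)
  after r: (1 3 5 4 2)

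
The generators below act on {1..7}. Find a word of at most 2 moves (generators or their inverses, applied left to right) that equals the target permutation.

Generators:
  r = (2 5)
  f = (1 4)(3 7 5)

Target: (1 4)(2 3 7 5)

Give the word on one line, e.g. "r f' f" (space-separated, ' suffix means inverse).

r' f

  after r': (2 5)
  after f: (1 4)(2 3 7 5)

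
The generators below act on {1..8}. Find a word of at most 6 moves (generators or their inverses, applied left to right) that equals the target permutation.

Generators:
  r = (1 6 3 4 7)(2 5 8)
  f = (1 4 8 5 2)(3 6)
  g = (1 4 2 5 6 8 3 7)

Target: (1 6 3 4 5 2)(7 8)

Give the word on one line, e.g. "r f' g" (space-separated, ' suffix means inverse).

  after f': (1 2 5 8 4)(3 6)
  after f': (1 5 4 2 8)
  after g: (1 6 8 4 5 2 3 7)
  after f': (1 3 7 2 6 4 8)
  after r': (1 6 3 4 5 2)(7 8)

f' f' g f' r'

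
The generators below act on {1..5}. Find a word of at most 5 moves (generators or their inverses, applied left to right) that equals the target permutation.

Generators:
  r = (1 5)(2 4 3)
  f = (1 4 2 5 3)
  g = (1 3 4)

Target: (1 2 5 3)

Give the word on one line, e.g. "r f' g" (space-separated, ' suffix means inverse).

  after r': (1 5)(2 3 4)
  after g: (1 5 3)(2 4)
  after g: (1 5 4 2)
  after g: (1 5)(2 3 4)
  after f': (1 2 5 3)

r' g g g f'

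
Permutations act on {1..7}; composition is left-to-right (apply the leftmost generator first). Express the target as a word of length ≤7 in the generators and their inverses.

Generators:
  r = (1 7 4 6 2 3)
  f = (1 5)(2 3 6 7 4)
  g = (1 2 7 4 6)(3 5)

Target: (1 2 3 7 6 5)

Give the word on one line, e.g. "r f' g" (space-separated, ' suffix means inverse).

  after f': (1 5)(2 4 7 6 3)
  after r: (1 5 7 2 6)
  after f: (2 7 3 6 5 4)
  after r': (1 3 4 6 5 7 2)
  after r': (1 2 3 7 6 5)

f' r f r' r'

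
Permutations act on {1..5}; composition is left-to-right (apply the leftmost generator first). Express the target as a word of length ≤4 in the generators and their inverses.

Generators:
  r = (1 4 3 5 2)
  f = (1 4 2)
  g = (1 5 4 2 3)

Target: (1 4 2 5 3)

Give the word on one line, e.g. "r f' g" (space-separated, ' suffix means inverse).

  after r: (1 4 3 5 2)
  after f: (1 2 4 3 5)
  after g': (1 4 2 5 3)

r f g'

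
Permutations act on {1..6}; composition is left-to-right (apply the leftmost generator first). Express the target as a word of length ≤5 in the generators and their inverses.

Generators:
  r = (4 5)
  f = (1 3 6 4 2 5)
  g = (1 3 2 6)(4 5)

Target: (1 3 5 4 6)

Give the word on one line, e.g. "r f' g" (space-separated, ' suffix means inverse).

f g' f

  after f: (1 3 6 4 2 5)
  after g': (2 4 3)(5 6)
  after f: (1 3 5 4 6)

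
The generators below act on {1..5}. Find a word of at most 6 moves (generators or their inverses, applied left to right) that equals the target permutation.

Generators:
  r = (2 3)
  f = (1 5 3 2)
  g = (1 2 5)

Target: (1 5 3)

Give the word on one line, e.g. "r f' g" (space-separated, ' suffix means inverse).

r g' f' g g

  after r: (2 3)
  after g': (1 5 2 3)
  after f': (2 5 3)
  after g: (1 2)(3 5)
  after g: (1 5 3)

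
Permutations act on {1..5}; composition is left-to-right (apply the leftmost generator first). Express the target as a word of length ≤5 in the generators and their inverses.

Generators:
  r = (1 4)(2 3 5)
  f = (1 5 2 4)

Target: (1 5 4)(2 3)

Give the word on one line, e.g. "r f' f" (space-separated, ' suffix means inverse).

  after r': (1 4)(2 5 3)
  after r': (2 3 5)
  after f: (1 5 4)(2 3)

r' r' f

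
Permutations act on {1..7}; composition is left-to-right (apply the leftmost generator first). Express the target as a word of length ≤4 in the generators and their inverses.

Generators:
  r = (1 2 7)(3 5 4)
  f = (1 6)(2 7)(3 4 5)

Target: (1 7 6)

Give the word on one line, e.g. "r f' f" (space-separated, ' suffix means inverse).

r f

  after r: (1 2 7)(3 5 4)
  after f: (1 7 6)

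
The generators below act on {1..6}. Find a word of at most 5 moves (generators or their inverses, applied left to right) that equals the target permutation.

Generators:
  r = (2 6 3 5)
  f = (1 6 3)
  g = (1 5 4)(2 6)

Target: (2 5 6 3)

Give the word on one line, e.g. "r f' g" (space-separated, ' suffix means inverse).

  after g': (1 4 5)(2 6)
  after f: (1 4 5 6 2 3)
  after g: (2 3 5)
  after r: (2 5 6 3)

g' f g r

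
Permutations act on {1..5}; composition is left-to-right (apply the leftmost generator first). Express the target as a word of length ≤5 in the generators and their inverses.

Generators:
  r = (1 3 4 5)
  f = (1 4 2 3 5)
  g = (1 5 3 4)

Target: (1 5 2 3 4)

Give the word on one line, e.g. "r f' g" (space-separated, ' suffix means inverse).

  after g: (1 5 3 4)
  after g: (1 3)(4 5)
  after f: (1 5 2 3 4)

g g f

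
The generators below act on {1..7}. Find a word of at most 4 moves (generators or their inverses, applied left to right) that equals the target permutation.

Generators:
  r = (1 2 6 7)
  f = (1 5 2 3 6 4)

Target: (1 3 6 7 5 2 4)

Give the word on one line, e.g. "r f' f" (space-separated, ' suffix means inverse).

  after r: (1 2 6 7)
  after f: (1 3 6 7 5 2 4)

r f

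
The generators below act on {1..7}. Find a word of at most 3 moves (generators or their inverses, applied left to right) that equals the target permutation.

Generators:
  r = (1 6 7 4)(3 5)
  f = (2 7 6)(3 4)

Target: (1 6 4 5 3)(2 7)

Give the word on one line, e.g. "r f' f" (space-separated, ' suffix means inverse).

f' r

  after f': (2 6 7)(3 4)
  after r: (1 6 4 5 3)(2 7)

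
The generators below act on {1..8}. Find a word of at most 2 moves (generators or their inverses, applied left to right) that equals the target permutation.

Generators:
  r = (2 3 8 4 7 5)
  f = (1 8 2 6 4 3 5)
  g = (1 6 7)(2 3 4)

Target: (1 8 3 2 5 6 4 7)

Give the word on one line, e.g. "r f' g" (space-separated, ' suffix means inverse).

r f

  after r: (2 3 8 4 7 5)
  after f: (1 8 3 2 5 6 4 7)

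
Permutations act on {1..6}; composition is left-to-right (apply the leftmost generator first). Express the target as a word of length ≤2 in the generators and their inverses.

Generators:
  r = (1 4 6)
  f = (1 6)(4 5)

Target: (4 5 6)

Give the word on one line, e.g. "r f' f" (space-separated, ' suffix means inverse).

f' r

  after f': (1 6)(4 5)
  after r: (4 5 6)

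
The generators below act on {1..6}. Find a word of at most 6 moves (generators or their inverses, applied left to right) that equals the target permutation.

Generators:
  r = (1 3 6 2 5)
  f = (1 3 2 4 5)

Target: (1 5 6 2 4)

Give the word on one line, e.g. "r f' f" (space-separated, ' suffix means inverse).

r' f' r f

  after r': (1 5 2 6 3)
  after f': (1 4 2 6)(3 5)
  after r: (1 4 5 6 3)
  after f: (1 5 6 2 4)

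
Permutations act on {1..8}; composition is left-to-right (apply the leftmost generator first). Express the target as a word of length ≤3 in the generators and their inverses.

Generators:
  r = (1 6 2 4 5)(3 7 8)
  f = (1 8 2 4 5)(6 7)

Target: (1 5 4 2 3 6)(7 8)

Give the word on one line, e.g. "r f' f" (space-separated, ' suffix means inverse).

  after f': (1 5 4 2 8)(6 7)
  after r: (2 3 7)(6 8)
  after f': (1 5 4 2 3 6)(7 8)

f' r f'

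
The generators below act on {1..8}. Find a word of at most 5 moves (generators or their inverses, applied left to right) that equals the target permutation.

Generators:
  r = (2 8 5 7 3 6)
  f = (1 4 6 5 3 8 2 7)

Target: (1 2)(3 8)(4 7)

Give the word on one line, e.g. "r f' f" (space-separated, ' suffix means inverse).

f f r

  after f: (1 4 6 5 3 8 2 7)
  after f: (1 6 3 2)(4 5 8 7)
  after r: (1 2)(3 8)(4 7)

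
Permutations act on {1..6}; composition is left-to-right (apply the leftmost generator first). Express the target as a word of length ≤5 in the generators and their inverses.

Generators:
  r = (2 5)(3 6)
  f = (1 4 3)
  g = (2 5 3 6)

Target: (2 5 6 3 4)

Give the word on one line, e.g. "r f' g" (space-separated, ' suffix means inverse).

  after g: (2 5 3 6)
  after f: (1 4 3 6 2 5)
  after g': (1 4 5)
  after f': (3 4 5)
  after r: (2 5 6 3 4)

g f g' f' r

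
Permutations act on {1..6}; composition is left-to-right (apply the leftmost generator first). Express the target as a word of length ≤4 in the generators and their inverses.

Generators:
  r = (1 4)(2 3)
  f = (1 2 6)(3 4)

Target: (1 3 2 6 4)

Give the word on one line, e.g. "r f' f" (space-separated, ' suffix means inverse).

f' f' r

  after f': (1 6 2)(3 4)
  after f': (1 2 6)
  after r: (1 3 2 6 4)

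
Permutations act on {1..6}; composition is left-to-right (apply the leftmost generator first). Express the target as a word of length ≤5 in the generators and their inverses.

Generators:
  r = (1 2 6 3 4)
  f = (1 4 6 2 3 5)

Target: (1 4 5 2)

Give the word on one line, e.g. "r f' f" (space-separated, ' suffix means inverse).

f' r f f

  after f': (1 5 3 2 6 4)
  after r: (1 5 4 2 3 6)
  after f: (2 5 6 4 3)
  after f: (1 4 5 2)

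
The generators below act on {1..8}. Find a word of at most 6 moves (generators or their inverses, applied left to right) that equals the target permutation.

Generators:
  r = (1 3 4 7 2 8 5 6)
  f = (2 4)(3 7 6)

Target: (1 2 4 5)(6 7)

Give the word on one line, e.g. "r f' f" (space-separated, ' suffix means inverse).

  after r: (1 3 4 7 2 8 5 6)
  after f: (1 7 4 6)(2 8 5 3)
  after r': (1 4 5)(3 7)
  after f': (1 2 4 5)(6 7)

r f r' f'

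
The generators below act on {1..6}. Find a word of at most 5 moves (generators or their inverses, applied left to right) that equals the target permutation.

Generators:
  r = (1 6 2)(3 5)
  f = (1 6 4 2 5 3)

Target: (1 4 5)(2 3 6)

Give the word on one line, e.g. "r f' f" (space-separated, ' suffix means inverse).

f r f' r

  after f: (1 6 4 2 5 3)
  after r: (1 2 3 6 4)
  after f': (1 4 3)(2 5)
  after r: (1 4 5)(2 3 6)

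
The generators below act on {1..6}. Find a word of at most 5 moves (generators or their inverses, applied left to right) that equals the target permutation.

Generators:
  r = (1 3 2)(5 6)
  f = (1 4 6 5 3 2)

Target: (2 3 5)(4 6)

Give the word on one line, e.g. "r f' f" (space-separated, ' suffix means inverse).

f r' f'

  after f: (1 4 6 5 3 2)
  after r': (1 4 5)
  after f': (2 3 5)(4 6)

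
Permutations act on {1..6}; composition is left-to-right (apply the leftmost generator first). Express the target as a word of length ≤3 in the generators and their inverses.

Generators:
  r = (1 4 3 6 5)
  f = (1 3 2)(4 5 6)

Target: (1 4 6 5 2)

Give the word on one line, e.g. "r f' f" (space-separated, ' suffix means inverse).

  after r': (1 5 6 3 4)
  after r': (1 6 4 5 3)
  after f: (1 4 6 5 2)

r' r' f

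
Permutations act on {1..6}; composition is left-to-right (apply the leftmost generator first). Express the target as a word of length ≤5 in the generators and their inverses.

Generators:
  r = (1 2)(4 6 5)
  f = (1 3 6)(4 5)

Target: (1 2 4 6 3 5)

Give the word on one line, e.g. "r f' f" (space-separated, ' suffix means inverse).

  after f: (1 3 6)(4 5)
  after r': (1 3 4 6 2)
  after f': (2 6)(3 5 4)
  after r: (1 2 5 6)(3 4)
  after f: (1 2 4 6 3 5)

f r' f' r f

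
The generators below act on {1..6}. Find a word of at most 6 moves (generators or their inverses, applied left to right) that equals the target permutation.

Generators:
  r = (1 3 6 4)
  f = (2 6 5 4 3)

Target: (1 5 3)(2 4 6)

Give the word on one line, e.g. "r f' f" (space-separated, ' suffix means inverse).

f f r' r' f

  after f: (2 6 5 4 3)
  after f: (2 5 3 6 4)
  after r': (1 4 2 5)
  after r': (1 6 3)(2 5 4)
  after f: (1 5 3)(2 4 6)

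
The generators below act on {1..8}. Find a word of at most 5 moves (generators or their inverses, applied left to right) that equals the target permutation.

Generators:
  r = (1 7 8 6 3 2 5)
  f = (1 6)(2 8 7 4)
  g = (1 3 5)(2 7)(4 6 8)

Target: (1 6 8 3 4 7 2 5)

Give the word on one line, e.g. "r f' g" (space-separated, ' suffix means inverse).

r' g' r'

  after r': (1 5 2 3 6 8 7)
  after g': (1 3 4 8 2)(5 7)
  after r': (1 6 8 3 4 7 2 5)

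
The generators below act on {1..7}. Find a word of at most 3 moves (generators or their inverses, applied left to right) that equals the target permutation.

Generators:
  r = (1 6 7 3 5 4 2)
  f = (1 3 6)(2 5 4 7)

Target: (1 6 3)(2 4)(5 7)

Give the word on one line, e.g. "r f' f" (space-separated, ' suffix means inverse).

  after f: (1 3 6)(2 5 4 7)
  after f: (1 6 3)(2 4)(5 7)

f f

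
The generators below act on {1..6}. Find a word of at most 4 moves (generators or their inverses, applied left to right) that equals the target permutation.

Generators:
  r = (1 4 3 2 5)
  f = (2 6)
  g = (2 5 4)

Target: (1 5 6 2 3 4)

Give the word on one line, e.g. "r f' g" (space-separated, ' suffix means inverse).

  after r': (1 5 2 3 4)
  after f: (1 5 6 2 3 4)

r' f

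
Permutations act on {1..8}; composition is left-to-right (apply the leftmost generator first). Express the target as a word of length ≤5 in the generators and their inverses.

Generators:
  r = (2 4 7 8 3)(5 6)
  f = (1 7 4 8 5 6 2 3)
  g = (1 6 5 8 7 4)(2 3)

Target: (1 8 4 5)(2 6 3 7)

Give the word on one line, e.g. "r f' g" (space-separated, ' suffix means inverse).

  after f: (1 7 4 8 5 6 2 3)
  after r': (1 4 7 2 8 6 3)
  after g': (1 7 3 4 8)(2 5 6)
  after g': (1 8 4 5)(2 6 3 7)

f r' g' g'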